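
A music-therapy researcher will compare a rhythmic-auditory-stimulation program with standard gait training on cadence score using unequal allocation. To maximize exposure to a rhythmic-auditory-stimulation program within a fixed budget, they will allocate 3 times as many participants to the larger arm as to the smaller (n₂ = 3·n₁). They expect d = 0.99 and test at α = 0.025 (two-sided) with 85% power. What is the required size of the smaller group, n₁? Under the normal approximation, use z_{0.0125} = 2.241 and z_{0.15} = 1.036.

With allocation ratio k = n₂/n₁ = 3, Var(x̄₁−x̄₂) = σ²(1/n₁ + 1/(k·n₁)) = σ²·(k+1)/(k·n₁).
So n₁ = (1 + 1/k)·((z_{α/2} + z_β)/d)² = 1.333 × (3.277/0.99)².
n₁ = 1.333 × 10.96 = 14.6.
Round up: n₁ = 15, giving n₂ = 3 × 15 = 45.

n₁ = 15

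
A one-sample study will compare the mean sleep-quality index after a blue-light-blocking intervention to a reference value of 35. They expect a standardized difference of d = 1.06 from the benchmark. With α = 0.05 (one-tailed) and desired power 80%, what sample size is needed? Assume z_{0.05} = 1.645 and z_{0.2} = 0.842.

n = 6

For a one-sample test: n = ((z_{α} + z_β) / d)².
z_{α} + z_β = 1.645 + 0.842 = 2.487.
n = (2.487 / 1.06)² = 2.346² = 5.50.
Round up.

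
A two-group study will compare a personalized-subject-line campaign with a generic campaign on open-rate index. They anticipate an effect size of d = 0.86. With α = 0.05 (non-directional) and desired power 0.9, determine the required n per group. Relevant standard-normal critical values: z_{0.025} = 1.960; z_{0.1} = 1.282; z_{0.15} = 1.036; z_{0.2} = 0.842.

n = 29 per group

For two independent groups with equal n: n = 2·((z_{α/2} + z_β) / d)².
z_{α/2} + z_β = 1.960 + 1.282 = 3.242.
n = 2 × (3.242 / 0.86)² = 2 × 3.770² = 2 × 14.21 = 28.4.
Round up to the next whole participant.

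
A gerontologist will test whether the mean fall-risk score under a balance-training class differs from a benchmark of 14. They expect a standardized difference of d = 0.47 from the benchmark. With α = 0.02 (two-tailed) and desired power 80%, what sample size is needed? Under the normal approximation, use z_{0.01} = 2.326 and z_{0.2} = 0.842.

For a one-sample test: n = ((z_{α/2} + z_β) / d)².
z_{α/2} + z_β = 2.326 + 0.842 = 3.168.
n = (3.168 / 0.47)² = 6.740² = 45.43.
Round up.

n = 46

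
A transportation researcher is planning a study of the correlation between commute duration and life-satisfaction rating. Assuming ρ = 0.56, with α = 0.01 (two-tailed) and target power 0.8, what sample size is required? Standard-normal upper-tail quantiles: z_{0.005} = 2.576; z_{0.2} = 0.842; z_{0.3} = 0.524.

n = 33

Fisher's z: C = ½·ln((1+r)/(1−r)) = ½·ln(3.5455) = 0.6328.
n = ((z_{α/2} + z_β)/C)² + 3.
(2.576 + 0.842) / 0.6328 = 3.418 / 0.6328 = 5.401.
n = 5.401² + 3 = 29.18 + 3 = 32.2.
Round up.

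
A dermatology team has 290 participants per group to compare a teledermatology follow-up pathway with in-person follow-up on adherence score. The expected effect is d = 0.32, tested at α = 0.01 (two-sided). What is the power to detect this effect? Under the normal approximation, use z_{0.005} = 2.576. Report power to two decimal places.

For two equal groups, power = Φ(d·√(n/2) − z_{α/2}).
d·√(n/2) = 0.32 × √(290/2) = 0.32 × 12.042 = 3.853.
z_β = 3.853 − 2.576 = 1.277.
Power = Φ(1.277) = 0.899.

power ≈ 0.90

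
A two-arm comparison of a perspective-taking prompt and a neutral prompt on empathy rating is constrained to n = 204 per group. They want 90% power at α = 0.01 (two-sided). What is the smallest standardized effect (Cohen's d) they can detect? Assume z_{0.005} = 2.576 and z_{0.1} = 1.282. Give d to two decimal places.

d_min ≈ 0.38

For two independent groups of n = 204 each: d_min = (z_{α/2} + z_β)·√(2/n).
z-sum = 2.576 + 1.282 = 3.858.
d_min = 3.858 × √(2/204) = 3.858 × 0.0990 = 0.382.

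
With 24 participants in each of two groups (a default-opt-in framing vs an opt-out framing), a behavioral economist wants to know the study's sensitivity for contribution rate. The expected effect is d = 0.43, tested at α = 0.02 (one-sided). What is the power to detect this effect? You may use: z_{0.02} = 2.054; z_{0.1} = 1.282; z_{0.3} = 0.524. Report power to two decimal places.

For two equal groups, power = Φ(d·√(n/2) − z_{α}).
d·√(n/2) = 0.43 × √(24/2) = 0.43 × 3.464 = 1.490.
z_β = 1.490 − 2.054 = -0.564.
Power = Φ(-0.564) = 0.286.

power ≈ 0.29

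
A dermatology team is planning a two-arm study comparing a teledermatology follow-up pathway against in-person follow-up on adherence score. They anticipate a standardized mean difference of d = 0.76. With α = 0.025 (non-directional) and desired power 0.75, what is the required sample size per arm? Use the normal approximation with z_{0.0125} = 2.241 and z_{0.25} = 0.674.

For two independent groups with equal n: n = 2·((z_{α/2} + z_β) / d)².
z_{α/2} + z_β = 2.241 + 0.674 = 2.915.
n = 2 × (2.915 / 0.76)² = 2 × 3.836² = 2 × 14.71 = 29.4.
Round up to the next whole participant.

n = 30 per group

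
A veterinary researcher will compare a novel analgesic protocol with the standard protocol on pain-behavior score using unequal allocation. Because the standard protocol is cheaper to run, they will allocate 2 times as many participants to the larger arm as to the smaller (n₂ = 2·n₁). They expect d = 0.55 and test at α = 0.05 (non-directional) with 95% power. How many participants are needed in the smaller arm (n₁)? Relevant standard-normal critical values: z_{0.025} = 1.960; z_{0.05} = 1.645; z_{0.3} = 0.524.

With allocation ratio k = n₂/n₁ = 2, Var(x̄₁−x̄₂) = σ²(1/n₁ + 1/(k·n₁)) = σ²·(k+1)/(k·n₁).
So n₁ = (1 + 1/k)·((z_{α/2} + z_β)/d)² = 1.500 × (3.605/0.55)².
n₁ = 1.500 × 42.96 = 64.4.
Round up: n₁ = 65, giving n₂ = 2 × 65 = 130.

n₁ = 65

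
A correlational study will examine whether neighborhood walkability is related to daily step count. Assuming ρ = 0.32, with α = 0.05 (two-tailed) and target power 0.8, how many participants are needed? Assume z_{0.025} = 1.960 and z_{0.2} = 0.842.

n = 75

Fisher's z: C = ½·ln((1+r)/(1−r)) = ½·ln(1.9412) = 0.3316.
n = ((z_{α/2} + z_β)/C)² + 3.
(1.960 + 0.842) / 0.3316 = 2.802 / 0.3316 = 8.450.
n = 8.450² + 3 = 71.40 + 3 = 74.4.
Round up.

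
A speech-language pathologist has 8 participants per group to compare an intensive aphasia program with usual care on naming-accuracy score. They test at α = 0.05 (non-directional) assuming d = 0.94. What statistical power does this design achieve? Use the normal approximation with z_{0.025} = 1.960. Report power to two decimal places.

For two equal groups, power = Φ(d·√(n/2) − z_{α/2}).
d·√(n/2) = 0.94 × √(8/2) = 0.94 × 2.000 = 1.880.
z_β = 1.880 − 1.960 = -0.080.
Power = Φ(-0.080) = 0.468.

power ≈ 0.47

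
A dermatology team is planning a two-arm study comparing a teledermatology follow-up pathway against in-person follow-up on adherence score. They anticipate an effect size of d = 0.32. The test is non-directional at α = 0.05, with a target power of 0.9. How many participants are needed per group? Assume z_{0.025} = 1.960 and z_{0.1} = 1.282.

For two independent groups with equal n: n = 2·((z_{α/2} + z_β) / d)².
z_{α/2} + z_β = 1.960 + 1.282 = 3.242.
n = 2 × (3.242 / 0.32)² = 2 × 10.131² = 2 × 102.64 = 205.3.
Round up to the next whole participant.

n = 206 per group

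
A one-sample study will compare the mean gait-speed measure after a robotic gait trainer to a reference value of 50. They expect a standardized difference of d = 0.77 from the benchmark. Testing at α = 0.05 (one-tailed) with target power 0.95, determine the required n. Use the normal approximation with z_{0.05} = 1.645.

n = 19

For a one-sample test: n = ((z_{α} + z_β) / d)².
z_{α} + z_β = 1.645 + 1.645 = 3.290.
n = (3.290 / 0.77)² = 4.273² = 18.26.
Round up.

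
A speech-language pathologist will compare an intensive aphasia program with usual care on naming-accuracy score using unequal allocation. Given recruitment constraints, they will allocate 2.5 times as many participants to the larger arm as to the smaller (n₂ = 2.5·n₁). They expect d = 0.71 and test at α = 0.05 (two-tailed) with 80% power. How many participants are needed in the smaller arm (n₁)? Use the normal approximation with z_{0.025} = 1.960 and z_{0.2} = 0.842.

n₁ = 22

With allocation ratio k = n₂/n₁ = 2.5, Var(x̄₁−x̄₂) = σ²(1/n₁ + 1/(k·n₁)) = σ²·(k+1)/(k·n₁).
So n₁ = (1 + 1/k)·((z_{α/2} + z_β)/d)² = 1.400 × (2.802/0.71)².
n₁ = 1.400 × 15.57 = 21.8.
Round up: n₁ = 22, giving n₂ = 2.5 × 22 = 55.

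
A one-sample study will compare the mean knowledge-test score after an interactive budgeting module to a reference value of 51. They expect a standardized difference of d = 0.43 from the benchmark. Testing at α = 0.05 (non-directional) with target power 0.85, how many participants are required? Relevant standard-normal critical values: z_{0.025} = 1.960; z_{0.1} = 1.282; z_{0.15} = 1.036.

n = 49

For a one-sample test: n = ((z_{α/2} + z_β) / d)².
z_{α/2} + z_β = 1.960 + 1.036 = 2.996.
n = (2.996 / 0.43)² = 6.967² = 48.55.
Round up.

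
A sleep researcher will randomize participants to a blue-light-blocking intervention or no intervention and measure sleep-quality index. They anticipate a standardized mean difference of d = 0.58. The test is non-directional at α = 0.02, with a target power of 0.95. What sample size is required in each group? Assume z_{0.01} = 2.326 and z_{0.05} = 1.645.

For two independent groups with equal n: n = 2·((z_{α/2} + z_β) / d)².
z_{α/2} + z_β = 2.326 + 1.645 = 3.971.
n = 2 × (3.971 / 0.58)² = 2 × 6.847² = 2 × 46.88 = 93.8.
Round up to the next whole participant.

n = 94 per group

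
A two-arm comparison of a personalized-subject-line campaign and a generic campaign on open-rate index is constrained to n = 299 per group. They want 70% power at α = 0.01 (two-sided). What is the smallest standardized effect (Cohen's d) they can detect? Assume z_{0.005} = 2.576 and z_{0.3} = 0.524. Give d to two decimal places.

d_min ≈ 0.25

For two independent groups of n = 299 each: d_min = (z_{α/2} + z_β)·√(2/n).
z-sum = 2.576 + 0.524 = 3.100.
d_min = 3.100 × √(2/299) = 3.100 × 0.0818 = 0.254.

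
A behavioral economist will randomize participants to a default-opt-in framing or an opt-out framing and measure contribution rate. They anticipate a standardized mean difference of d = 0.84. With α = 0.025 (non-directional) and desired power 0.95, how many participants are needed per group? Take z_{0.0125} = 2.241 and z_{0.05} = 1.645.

For two independent groups with equal n: n = 2·((z_{α/2} + z_β) / d)².
z_{α/2} + z_β = 2.241 + 1.645 = 3.886.
n = 2 × (3.886 / 0.84)² = 2 × 4.626² = 2 × 21.40 = 42.8.
Round up to the next whole participant.

n = 43 per group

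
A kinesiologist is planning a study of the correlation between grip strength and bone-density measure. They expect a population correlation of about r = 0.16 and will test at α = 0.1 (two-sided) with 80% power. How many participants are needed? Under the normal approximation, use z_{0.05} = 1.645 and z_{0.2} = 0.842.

n = 241

Fisher's z: C = ½·ln((1+r)/(1−r)) = ½·ln(1.3810) = 0.1614.
n = ((z_{α/2} + z_β)/C)² + 3.
(1.645 + 0.842) / 0.1614 = 2.487 / 0.1614 = 15.409.
n = 15.409² + 3 = 237.43 + 3 = 240.4.
Round up.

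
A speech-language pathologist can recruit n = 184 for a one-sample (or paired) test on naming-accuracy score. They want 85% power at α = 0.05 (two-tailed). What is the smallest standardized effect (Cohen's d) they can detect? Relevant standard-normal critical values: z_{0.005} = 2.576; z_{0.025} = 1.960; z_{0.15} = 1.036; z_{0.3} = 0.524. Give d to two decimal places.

d_min ≈ 0.22

For a single sample (or paired design) of n = 184: d_min = (z_{α/2} + z_β)/√n.
z-sum = 1.960 + 1.036 = 2.996.
d_min = 2.996 / √184 = 2.996 / 13.565 = 0.221.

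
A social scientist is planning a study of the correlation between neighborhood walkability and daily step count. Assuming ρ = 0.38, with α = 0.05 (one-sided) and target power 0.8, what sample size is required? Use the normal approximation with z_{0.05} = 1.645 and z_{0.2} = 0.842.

n = 42

Fisher's z: C = ½·ln((1+r)/(1−r)) = ½·ln(2.2258) = 0.4001.
n = ((z_{α} + z_β)/C)² + 3.
(1.645 + 0.842) / 0.4001 = 2.487 / 0.4001 = 6.216.
n = 6.216² + 3 = 38.64 + 3 = 41.6.
Round up.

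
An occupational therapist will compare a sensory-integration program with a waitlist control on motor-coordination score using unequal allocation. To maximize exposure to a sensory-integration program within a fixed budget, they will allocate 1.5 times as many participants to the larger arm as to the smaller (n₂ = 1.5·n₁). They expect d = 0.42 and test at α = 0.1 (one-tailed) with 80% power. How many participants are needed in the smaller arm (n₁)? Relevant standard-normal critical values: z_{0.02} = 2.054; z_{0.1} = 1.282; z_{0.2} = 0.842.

n₁ = 43

With allocation ratio k = n₂/n₁ = 1.5, Var(x̄₁−x̄₂) = σ²(1/n₁ + 1/(k·n₁)) = σ²·(k+1)/(k·n₁).
So n₁ = (1 + 1/k)·((z_{α} + z_β)/d)² = 1.667 × (2.124/0.42)².
n₁ = 1.667 × 25.57 = 42.6.
Round up: n₁ = 43, giving n₂ = ⌈1.5 × 43⌉ = ⌈64.5⌉ = 65.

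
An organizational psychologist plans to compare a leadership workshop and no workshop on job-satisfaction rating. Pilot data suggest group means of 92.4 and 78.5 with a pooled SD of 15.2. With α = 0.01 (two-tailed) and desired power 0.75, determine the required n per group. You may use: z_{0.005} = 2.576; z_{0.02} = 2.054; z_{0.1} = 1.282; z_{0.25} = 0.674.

Cohen's d = |M₁ − M₂| / SD_pooled = |92.4 − 78.5| / 15.2 = 13.9 / 15.2 = 0.914.
For two independent groups with equal n: n = 2·((z_{α/2} + z_β) / d)².
z_{α/2} + z_β = 2.576 + 0.674 = 3.250.
n = 2 × (3.250 / 0.914)² = 2 × 3.556² = 2 × 12.64 = 25.3.
Round up to the next whole participant.

n = 26 per group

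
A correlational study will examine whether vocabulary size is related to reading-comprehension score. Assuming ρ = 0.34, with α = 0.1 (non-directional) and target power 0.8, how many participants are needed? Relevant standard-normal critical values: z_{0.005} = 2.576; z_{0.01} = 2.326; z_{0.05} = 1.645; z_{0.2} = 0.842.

n = 53

Fisher's z: C = ½·ln((1+r)/(1−r)) = ½·ln(2.0303) = 0.3541.
n = ((z_{α/2} + z_β)/C)² + 3.
(1.645 + 0.842) / 0.3541 = 2.487 / 0.3541 = 7.023.
n = 7.023² + 3 = 49.33 + 3 = 52.3.
Round up.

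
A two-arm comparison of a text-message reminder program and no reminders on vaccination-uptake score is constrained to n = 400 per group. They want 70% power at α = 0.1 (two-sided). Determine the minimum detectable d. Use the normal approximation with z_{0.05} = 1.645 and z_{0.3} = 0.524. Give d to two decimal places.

For two independent groups of n = 400 each: d_min = (z_{α/2} + z_β)·√(2/n).
z-sum = 1.645 + 0.524 = 2.169.
d_min = 2.169 × √(2/400) = 2.169 × 0.0707 = 0.153.

d_min ≈ 0.15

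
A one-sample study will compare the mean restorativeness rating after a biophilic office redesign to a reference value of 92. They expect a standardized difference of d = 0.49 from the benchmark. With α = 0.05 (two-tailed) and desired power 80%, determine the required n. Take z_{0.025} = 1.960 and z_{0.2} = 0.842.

For a one-sample test: n = ((z_{α/2} + z_β) / d)².
z_{α/2} + z_β = 1.960 + 0.842 = 2.802.
n = (2.802 / 0.49)² = 5.718² = 32.70.
Round up.

n = 33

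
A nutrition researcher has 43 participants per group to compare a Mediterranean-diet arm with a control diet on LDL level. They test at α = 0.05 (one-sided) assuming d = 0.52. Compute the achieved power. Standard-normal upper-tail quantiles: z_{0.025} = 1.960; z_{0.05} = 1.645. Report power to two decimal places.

power ≈ 0.78

For two equal groups, power = Φ(d·√(n/2) − z_{α}).
d·√(n/2) = 0.52 × √(43/2) = 0.52 × 4.637 = 2.411.
z_β = 2.411 − 1.645 = 0.766.
Power = Φ(0.766) = 0.778.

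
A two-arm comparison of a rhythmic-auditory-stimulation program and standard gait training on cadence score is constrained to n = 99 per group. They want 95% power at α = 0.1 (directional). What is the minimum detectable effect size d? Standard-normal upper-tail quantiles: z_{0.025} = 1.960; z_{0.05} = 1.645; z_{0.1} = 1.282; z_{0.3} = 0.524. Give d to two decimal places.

d_min ≈ 0.42

For two independent groups of n = 99 each: d_min = (z_{α} + z_β)·√(2/n).
z-sum = 1.282 + 1.645 = 2.927.
d_min = 2.927 × √(2/99) = 2.927 × 0.1421 = 0.416.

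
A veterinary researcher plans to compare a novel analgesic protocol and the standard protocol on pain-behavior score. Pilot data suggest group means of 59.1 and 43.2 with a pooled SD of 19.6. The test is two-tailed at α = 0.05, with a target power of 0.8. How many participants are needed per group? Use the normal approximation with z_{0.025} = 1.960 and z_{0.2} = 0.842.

n = 24 per group

Cohen's d = |M₁ − M₂| / SD_pooled = |59.1 − 43.2| / 19.6 = 15.9 / 19.6 = 0.811.
For two independent groups with equal n: n = 2·((z_{α/2} + z_β) / d)².
z_{α/2} + z_β = 1.960 + 0.842 = 2.802.
n = 2 × (2.802 / 0.811)² = 2 × 3.455² = 2 × 11.94 = 23.9.
Round up to the next whole participant.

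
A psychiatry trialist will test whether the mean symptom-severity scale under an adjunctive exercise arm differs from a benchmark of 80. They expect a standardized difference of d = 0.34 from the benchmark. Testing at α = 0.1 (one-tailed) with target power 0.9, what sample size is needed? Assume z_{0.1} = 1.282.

n = 57

For a one-sample test: n = ((z_{α} + z_β) / d)².
z_{α} + z_β = 1.282 + 1.282 = 2.564.
n = (2.564 / 0.34)² = 7.541² = 56.87.
Round up.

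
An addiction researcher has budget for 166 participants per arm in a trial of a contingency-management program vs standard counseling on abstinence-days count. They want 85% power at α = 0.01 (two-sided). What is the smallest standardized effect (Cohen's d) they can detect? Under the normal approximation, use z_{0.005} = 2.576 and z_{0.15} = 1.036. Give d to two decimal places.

d_min ≈ 0.40

For two independent groups of n = 166 each: d_min = (z_{α/2} + z_β)·√(2/n).
z-sum = 2.576 + 1.036 = 3.612.
d_min = 3.612 × √(2/166) = 3.612 × 0.1098 = 0.396.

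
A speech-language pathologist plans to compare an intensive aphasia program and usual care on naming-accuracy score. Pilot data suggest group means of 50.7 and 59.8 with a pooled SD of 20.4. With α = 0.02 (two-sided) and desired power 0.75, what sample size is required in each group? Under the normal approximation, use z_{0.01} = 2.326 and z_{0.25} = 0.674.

n = 91 per group

Cohen's d = |M₁ − M₂| / SD_pooled = |50.7 − 59.8| / 20.4 = 9.1 / 20.4 = 0.446.
For two independent groups with equal n: n = 2·((z_{α/2} + z_β) / d)².
z_{α/2} + z_β = 2.326 + 0.674 = 3.000.
n = 2 × (3.000 / 0.446)² = 2 × 6.726² = 2 × 45.25 = 90.5.
Round up to the next whole participant.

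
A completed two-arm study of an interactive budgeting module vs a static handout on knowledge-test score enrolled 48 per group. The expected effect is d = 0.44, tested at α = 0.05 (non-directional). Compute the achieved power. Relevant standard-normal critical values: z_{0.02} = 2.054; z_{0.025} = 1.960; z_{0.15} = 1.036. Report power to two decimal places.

For two equal groups, power = Φ(d·√(n/2) − z_{α/2}).
d·√(n/2) = 0.44 × √(48/2) = 0.44 × 4.899 = 2.156.
z_β = 2.156 − 1.960 = 0.196.
Power = Φ(0.196) = 0.578.

power ≈ 0.58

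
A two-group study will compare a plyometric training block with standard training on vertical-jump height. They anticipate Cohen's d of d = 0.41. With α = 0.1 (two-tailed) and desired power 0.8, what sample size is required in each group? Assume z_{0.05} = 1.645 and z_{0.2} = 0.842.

For two independent groups with equal n: n = 2·((z_{α/2} + z_β) / d)².
z_{α/2} + z_β = 1.645 + 0.842 = 2.487.
n = 2 × (2.487 / 0.41)² = 2 × 6.066² = 2 × 36.79 = 73.6.
Round up to the next whole participant.

n = 74 per group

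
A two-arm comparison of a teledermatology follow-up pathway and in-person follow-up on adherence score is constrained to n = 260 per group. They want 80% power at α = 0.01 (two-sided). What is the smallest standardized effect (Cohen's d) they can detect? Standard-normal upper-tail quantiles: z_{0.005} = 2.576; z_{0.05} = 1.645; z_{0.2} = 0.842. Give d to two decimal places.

For two independent groups of n = 260 each: d_min = (z_{α/2} + z_β)·√(2/n).
z-sum = 2.576 + 0.842 = 3.418.
d_min = 3.418 × √(2/260) = 3.418 × 0.0877 = 0.300.

d_min ≈ 0.30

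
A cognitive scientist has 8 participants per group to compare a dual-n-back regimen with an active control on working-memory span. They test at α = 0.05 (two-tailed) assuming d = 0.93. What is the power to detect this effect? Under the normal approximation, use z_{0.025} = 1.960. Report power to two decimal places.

power ≈ 0.46

For two equal groups, power = Φ(d·√(n/2) − z_{α/2}).
d·√(n/2) = 0.93 × √(8/2) = 0.93 × 2.000 = 1.860.
z_β = 1.860 − 1.960 = -0.100.
Power = Φ(-0.100) = 0.460.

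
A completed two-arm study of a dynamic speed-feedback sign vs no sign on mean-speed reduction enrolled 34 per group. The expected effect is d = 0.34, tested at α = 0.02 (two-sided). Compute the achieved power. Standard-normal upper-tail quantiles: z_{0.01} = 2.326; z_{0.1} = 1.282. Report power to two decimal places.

For two equal groups, power = Φ(d·√(n/2) − z_{α/2}).
d·√(n/2) = 0.34 × √(34/2) = 0.34 × 4.123 = 1.402.
z_β = 1.402 − 2.326 = -0.924.
Power = Φ(-0.924) = 0.178.

power ≈ 0.18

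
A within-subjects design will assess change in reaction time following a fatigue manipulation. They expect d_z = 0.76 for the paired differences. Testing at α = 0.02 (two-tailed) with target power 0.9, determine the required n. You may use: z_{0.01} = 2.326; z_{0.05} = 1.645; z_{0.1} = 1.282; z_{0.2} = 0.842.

n = 23 pairs

For a paired (one-sample on differences) test: n = ((z_{α/2} + z_β) / d)².
z_{α/2} + z_β = 2.326 + 1.282 = 3.608.
n = (3.608 / 0.76)² = 4.747² = 22.54.
Round up.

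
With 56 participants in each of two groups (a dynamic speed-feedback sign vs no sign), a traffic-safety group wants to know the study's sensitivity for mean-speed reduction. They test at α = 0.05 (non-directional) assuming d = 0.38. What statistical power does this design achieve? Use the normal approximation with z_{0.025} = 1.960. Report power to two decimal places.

power ≈ 0.52

For two equal groups, power = Φ(d·√(n/2) − z_{α/2}).
d·√(n/2) = 0.38 × √(56/2) = 0.38 × 5.292 = 2.011.
z_β = 2.011 − 1.960 = 0.051.
Power = Φ(0.051) = 0.520.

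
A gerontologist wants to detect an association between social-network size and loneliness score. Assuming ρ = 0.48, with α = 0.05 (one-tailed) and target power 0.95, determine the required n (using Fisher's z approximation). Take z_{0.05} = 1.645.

Fisher's z: C = ½·ln((1+r)/(1−r)) = ½·ln(2.8462) = 0.5230.
n = ((z_{α} + z_β)/C)² + 3.
(1.645 + 1.645) / 0.5230 = 3.290 / 0.5230 = 6.291.
n = 6.291² + 3 = 39.57 + 3 = 42.6.
Round up.

n = 43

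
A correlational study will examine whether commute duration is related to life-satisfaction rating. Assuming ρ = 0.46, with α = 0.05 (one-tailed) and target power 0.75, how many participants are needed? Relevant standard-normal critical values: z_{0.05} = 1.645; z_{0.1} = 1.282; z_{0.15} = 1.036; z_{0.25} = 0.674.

Fisher's z: C = ½·ln((1+r)/(1−r)) = ½·ln(2.7037) = 0.4973.
n = ((z_{α} + z_β)/C)² + 3.
(1.645 + 0.674) / 0.4973 = 2.319 / 0.4973 = 4.663.
n = 4.663² + 3 = 21.75 + 3 = 24.7.
Round up.

n = 25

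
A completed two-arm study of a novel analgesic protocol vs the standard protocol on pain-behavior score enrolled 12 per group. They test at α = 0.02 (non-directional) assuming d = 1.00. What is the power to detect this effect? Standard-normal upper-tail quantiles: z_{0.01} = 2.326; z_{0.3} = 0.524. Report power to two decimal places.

For two equal groups, power = Φ(d·√(n/2) − z_{α/2}).
d·√(n/2) = 1.00 × √(12/2) = 1.00 × 2.449 = 2.449.
z_β = 2.449 − 2.326 = 0.123.
Power = Φ(0.123) = 0.549.

power ≈ 0.55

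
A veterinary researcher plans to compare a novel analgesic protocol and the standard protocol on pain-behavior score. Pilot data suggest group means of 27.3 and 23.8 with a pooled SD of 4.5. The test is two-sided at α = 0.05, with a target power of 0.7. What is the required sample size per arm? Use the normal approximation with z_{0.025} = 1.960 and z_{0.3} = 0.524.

Cohen's d = |M₁ − M₂| / SD_pooled = |27.3 − 23.8| / 4.5 = 3.5 / 4.5 = 0.778.
For two independent groups with equal n: n = 2·((z_{α/2} + z_β) / d)².
z_{α/2} + z_β = 1.960 + 0.524 = 2.484.
n = 2 × (2.484 / 0.778)² = 2 × 3.193² = 2 × 10.19 = 20.4.
Round up to the next whole participant.

n = 21 per group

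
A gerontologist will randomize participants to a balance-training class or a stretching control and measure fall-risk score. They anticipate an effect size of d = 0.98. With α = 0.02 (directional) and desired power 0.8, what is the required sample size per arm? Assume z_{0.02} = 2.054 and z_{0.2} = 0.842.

For two independent groups with equal n: n = 2·((z_{α} + z_β) / d)².
z_{α} + z_β = 2.054 + 0.842 = 2.896.
n = 2 × (2.896 / 0.98)² = 2 × 2.955² = 2 × 8.73 = 17.5.
Round up to the next whole participant.

n = 18 per group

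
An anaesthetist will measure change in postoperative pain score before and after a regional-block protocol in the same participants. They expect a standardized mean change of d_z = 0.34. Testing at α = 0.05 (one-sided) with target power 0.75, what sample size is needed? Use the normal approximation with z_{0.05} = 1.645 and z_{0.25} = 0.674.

n = 47 pairs

For a paired (one-sample on differences) test: n = ((z_{α} + z_β) / d)².
z_{α} + z_β = 1.645 + 0.674 = 2.319.
n = (2.319 / 0.34)² = 6.821² = 46.52.
Round up.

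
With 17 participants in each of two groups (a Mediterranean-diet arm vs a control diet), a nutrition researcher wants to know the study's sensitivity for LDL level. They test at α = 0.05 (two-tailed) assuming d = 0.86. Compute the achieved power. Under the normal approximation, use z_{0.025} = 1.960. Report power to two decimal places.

power ≈ 0.71

For two equal groups, power = Φ(d·√(n/2) − z_{α/2}).
d·√(n/2) = 0.86 × √(17/2) = 0.86 × 2.915 = 2.507.
z_β = 2.507 − 1.960 = 0.547.
Power = Φ(0.547) = 0.708.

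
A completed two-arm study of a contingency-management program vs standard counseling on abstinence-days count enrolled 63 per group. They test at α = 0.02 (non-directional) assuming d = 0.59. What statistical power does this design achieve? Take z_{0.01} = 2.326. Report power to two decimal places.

power ≈ 0.84

For two equal groups, power = Φ(d·√(n/2) − z_{α/2}).
d·√(n/2) = 0.59 × √(63/2) = 0.59 × 5.612 = 3.311.
z_β = 3.311 − 2.326 = 0.985.
Power = Φ(0.985) = 0.838.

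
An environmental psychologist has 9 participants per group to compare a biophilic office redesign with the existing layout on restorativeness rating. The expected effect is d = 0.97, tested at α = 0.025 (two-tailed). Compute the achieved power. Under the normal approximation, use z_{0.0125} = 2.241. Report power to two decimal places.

power ≈ 0.43

For two equal groups, power = Φ(d·√(n/2) − z_{α/2}).
d·√(n/2) = 0.97 × √(9/2) = 0.97 × 2.121 = 2.058.
z_β = 2.058 − 2.241 = -0.183.
Power = Φ(-0.183) = 0.427.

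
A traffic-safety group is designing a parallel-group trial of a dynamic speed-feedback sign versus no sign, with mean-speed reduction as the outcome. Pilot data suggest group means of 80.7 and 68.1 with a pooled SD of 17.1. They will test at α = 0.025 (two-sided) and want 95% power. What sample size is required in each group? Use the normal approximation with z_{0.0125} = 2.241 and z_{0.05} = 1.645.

Cohen's d = |M₁ − M₂| / SD_pooled = |80.7 − 68.1| / 17.1 = 12.6 / 17.1 = 0.737.
For two independent groups with equal n: n = 2·((z_{α/2} + z_β) / d)².
z_{α/2} + z_β = 2.241 + 1.645 = 3.886.
n = 2 × (3.886 / 0.737)² = 2 × 5.273² = 2 × 27.80 = 55.6.
Round up to the next whole participant.

n = 56 per group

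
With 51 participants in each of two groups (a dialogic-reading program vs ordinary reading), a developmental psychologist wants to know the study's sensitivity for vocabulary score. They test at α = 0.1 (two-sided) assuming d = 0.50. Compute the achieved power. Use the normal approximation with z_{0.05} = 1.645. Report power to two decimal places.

For two equal groups, power = Φ(d·√(n/2) − z_{α/2}).
d·√(n/2) = 0.50 × √(51/2) = 0.50 × 5.050 = 2.525.
z_β = 2.525 − 1.645 = 0.880.
Power = Φ(0.880) = 0.811.

power ≈ 0.81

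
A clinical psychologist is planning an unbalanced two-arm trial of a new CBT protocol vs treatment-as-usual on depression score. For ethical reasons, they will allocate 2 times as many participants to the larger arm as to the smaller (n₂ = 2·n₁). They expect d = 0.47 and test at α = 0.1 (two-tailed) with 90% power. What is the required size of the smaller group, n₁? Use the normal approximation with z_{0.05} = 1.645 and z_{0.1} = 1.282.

With allocation ratio k = n₂/n₁ = 2, Var(x̄₁−x̄₂) = σ²(1/n₁ + 1/(k·n₁)) = σ²·(k+1)/(k·n₁).
So n₁ = (1 + 1/k)·((z_{α/2} + z_β)/d)² = 1.500 × (2.927/0.47)².
n₁ = 1.500 × 38.78 = 58.2.
Round up: n₁ = 59, giving n₂ = 2 × 59 = 118.

n₁ = 59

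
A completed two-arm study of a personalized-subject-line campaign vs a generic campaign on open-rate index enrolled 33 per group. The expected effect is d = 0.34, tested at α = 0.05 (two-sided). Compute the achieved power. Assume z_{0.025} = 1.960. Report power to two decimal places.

power ≈ 0.28

For two equal groups, power = Φ(d·√(n/2) − z_{α/2}).
d·√(n/2) = 0.34 × √(33/2) = 0.34 × 4.062 = 1.381.
z_β = 1.381 − 1.960 = -0.579.
Power = Φ(-0.579) = 0.281.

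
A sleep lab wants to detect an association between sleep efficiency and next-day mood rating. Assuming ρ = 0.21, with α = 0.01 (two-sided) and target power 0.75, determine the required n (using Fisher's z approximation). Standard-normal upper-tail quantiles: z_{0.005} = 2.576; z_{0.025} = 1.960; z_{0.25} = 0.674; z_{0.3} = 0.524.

Fisher's z: C = ½·ln((1+r)/(1−r)) = ½·ln(1.5316) = 0.2132.
n = ((z_{α/2} + z_β)/C)² + 3.
(2.576 + 0.674) / 0.2132 = 3.250 / 0.2132 = 15.244.
n = 15.244² + 3 = 232.38 + 3 = 235.4.
Round up.

n = 236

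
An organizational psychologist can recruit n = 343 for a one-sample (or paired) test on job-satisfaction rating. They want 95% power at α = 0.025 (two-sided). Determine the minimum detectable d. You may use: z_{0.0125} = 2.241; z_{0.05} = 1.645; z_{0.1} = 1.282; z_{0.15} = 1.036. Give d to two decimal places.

d_min ≈ 0.21

For a single sample (or paired design) of n = 343: d_min = (z_{α/2} + z_β)/√n.
z-sum = 2.241 + 1.645 = 3.886.
d_min = 3.886 / √343 = 3.886 / 18.520 = 0.210.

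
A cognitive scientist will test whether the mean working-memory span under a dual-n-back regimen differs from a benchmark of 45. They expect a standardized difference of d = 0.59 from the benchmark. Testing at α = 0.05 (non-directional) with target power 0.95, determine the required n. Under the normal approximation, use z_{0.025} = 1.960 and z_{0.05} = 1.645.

For a one-sample test: n = ((z_{α/2} + z_β) / d)².
z_{α/2} + z_β = 1.960 + 1.645 = 3.605.
n = (3.605 / 0.59)² = 6.110² = 37.33.
Round up.

n = 38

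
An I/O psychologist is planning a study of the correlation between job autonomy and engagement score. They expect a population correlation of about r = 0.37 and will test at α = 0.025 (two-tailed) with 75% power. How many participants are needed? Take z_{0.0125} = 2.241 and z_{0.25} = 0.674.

n = 60

Fisher's z: C = ½·ln((1+r)/(1−r)) = ½·ln(2.1746) = 0.3884.
n = ((z_{α/2} + z_β)/C)² + 3.
(2.241 + 0.674) / 0.3884 = 2.915 / 0.3884 = 7.505.
n = 7.505² + 3 = 56.33 + 3 = 59.3.
Round up.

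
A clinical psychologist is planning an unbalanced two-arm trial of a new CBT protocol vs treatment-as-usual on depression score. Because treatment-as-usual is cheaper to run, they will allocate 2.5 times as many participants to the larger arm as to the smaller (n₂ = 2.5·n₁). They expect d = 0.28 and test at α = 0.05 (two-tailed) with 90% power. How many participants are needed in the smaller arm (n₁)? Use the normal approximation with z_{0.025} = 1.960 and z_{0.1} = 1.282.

With allocation ratio k = n₂/n₁ = 2.5, Var(x̄₁−x̄₂) = σ²(1/n₁ + 1/(k·n₁)) = σ²·(k+1)/(k·n₁).
So n₁ = (1 + 1/k)·((z_{α/2} + z_β)/d)² = 1.400 × (3.242/0.28)².
n₁ = 1.400 × 134.06 = 187.7.
Round up: n₁ = 188, giving n₂ = 2.5 × 188 = 470.

n₁ = 188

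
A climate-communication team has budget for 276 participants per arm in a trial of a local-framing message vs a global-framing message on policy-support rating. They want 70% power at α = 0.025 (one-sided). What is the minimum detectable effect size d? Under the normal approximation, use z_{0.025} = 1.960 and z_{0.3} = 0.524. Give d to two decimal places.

d_min ≈ 0.21

For two independent groups of n = 276 each: d_min = (z_{α} + z_β)·√(2/n).
z-sum = 1.960 + 0.524 = 2.484.
d_min = 2.484 × √(2/276) = 2.484 × 0.0851 = 0.211.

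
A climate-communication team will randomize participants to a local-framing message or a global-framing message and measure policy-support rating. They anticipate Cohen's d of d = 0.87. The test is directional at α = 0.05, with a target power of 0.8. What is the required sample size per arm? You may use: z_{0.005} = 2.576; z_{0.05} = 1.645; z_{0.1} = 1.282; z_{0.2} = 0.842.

n = 17 per group

For two independent groups with equal n: n = 2·((z_{α} + z_β) / d)².
z_{α} + z_β = 1.645 + 0.842 = 2.487.
n = 2 × (2.487 / 0.87)² = 2 × 2.859² = 2 × 8.17 = 16.3.
Round up to the next whole participant.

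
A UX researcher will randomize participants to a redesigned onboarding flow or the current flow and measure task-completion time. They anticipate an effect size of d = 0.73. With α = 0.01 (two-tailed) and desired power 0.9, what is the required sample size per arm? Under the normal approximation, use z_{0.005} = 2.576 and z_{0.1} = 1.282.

n = 56 per group

For two independent groups with equal n: n = 2·((z_{α/2} + z_β) / d)².
z_{α/2} + z_β = 2.576 + 1.282 = 3.858.
n = 2 × (3.858 / 0.73)² = 2 × 5.285² = 2 × 27.93 = 55.9.
Round up to the next whole participant.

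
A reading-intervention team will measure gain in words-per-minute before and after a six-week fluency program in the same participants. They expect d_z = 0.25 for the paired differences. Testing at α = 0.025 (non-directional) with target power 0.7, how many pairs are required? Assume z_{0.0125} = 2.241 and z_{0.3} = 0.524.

n = 123 pairs

For a paired (one-sample on differences) test: n = ((z_{α/2} + z_β) / d)².
z_{α/2} + z_β = 2.241 + 0.524 = 2.765.
n = (2.765 / 0.25)² = 11.060² = 122.32.
Round up.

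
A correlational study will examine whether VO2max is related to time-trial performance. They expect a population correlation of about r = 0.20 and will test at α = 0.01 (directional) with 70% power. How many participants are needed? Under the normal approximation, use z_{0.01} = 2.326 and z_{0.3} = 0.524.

Fisher's z: C = ½·ln((1+r)/(1−r)) = ½·ln(1.5000) = 0.2027.
n = ((z_{α} + z_β)/C)² + 3.
(2.326 + 0.524) / 0.2027 = 2.850 / 0.2027 = 14.060.
n = 14.060² + 3 = 197.69 + 3 = 200.7.
Round up.

n = 201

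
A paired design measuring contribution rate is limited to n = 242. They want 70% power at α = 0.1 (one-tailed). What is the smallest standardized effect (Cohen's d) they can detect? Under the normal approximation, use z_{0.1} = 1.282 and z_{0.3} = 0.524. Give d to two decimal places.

For a single sample (or paired design) of n = 242: d_min = (z_{α} + z_β)/√n.
z-sum = 1.282 + 0.524 = 1.806.
d_min = 1.806 / √242 = 1.806 / 15.556 = 0.116.

d_min ≈ 0.12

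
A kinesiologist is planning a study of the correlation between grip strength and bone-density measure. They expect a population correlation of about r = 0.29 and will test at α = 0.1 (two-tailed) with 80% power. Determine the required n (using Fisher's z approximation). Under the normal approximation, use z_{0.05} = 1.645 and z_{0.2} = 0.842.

Fisher's z: C = ½·ln((1+r)/(1−r)) = ½·ln(1.8169) = 0.2986.
n = ((z_{α/2} + z_β)/C)² + 3.
(1.645 + 0.842) / 0.2986 = 2.487 / 0.2986 = 8.329.
n = 8.329² + 3 = 69.37 + 3 = 72.4.
Round up.

n = 73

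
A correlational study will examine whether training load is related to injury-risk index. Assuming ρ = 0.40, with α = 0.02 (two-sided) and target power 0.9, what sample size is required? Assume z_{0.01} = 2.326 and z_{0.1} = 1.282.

n = 76

Fisher's z: C = ½·ln((1+r)/(1−r)) = ½·ln(2.3333) = 0.4236.
n = ((z_{α/2} + z_β)/C)² + 3.
(2.326 + 1.282) / 0.4236 = 3.608 / 0.4236 = 8.517.
n = 8.517² + 3 = 72.55 + 3 = 75.5.
Round up.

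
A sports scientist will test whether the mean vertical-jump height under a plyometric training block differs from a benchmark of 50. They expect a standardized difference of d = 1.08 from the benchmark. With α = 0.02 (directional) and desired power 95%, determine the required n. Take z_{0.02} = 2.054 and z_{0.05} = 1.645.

n = 12

For a one-sample test: n = ((z_{α} + z_β) / d)².
z_{α} + z_β = 2.054 + 1.645 = 3.699.
n = (3.699 / 1.08)² = 3.425² = 11.73.
Round up.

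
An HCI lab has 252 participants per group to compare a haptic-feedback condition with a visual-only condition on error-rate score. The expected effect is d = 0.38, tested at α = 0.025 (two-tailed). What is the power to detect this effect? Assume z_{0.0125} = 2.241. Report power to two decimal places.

For two equal groups, power = Φ(d·√(n/2) − z_{α/2}).
d·√(n/2) = 0.38 × √(252/2) = 0.38 × 11.225 = 4.265.
z_β = 4.265 − 2.241 = 2.024.
Power = Φ(2.024) = 0.979.

power ≈ 0.98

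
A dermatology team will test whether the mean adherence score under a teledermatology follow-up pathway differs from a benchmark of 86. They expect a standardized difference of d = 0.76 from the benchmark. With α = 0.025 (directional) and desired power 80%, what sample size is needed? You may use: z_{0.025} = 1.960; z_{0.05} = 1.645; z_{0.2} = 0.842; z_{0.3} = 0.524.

For a one-sample test: n = ((z_{α} + z_β) / d)².
z_{α} + z_β = 1.960 + 0.842 = 2.802.
n = (2.802 / 0.76)² = 3.687² = 13.59.
Round up.

n = 14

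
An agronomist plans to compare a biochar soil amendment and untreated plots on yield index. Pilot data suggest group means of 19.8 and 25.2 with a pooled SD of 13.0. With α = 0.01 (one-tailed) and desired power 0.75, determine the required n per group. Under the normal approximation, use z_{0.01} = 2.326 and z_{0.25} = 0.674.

n = 105 per group

Cohen's d = |M₁ − M₂| / SD_pooled = |19.8 − 25.2| / 13.0 = 5.4 / 13.0 = 0.415.
For two independent groups with equal n: n = 2·((z_{α} + z_β) / d)².
z_{α} + z_β = 2.326 + 0.674 = 3.000.
n = 2 × (3.000 / 0.415)² = 2 × 7.229² = 2 × 52.26 = 104.5.
Round up to the next whole participant.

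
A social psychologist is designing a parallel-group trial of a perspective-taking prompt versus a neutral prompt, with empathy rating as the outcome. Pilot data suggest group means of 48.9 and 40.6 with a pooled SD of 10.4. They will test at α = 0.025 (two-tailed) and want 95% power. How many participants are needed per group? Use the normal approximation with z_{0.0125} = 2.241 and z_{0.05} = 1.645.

n = 48 per group

Cohen's d = |M₁ − M₂| / SD_pooled = |48.9 − 40.6| / 10.4 = 8.3 / 10.4 = 0.798.
For two independent groups with equal n: n = 2·((z_{α/2} + z_β) / d)².
z_{α/2} + z_β = 2.241 + 1.645 = 3.886.
n = 2 × (3.886 / 0.798)² = 2 × 4.870² = 2 × 23.71 = 47.4.
Round up to the next whole participant.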